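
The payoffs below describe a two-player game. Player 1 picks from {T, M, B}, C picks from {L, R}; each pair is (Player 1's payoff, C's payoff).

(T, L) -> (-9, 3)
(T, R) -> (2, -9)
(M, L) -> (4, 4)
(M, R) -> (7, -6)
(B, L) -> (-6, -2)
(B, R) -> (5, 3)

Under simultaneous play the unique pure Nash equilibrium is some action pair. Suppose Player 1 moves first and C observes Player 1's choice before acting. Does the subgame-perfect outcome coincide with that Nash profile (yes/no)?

no

Backward induction with Player 1 moving first.
- T: BR = L, leader payoff -9.
- M: BR = L, leader payoff 4.
- B: BR = R, leader payoff 5.
Maximizing over -9, 4, 5, Player 1 chooses B. Subgame-perfect outcome: (B, R) with payoffs (5, 3).
Under simultaneous play:
Player 1's best replies: L→M; R→M.
C's best replies: T→L; M→L; B→R.
Only (M, L) has each player best-responding; Nash payoffs (4, 4).
Sequential outcome (B, R) differs from the Nash profile (M, L).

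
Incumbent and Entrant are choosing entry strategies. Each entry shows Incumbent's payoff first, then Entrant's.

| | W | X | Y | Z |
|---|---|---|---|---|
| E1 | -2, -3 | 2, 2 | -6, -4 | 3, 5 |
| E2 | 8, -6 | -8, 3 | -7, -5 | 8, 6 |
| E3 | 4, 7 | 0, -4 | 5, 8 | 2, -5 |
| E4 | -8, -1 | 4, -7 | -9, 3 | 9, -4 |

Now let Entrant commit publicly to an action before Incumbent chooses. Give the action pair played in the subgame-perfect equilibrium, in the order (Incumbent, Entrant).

Incumbent best-responds to each possible Entrant move:
- W → Incumbent plays E2 (best of -2, 8, 4, -8); Entrant gets -6.
- X → Incumbent plays E4 (best of 2, -8, 0, 4); Entrant gets -7.
- Y → Incumbent plays E3 (best of -6, -7, 5, -9); Entrant gets 8.
- Z → Incumbent plays E4 (best of 3, 8, 2, 9); Entrant gets -4.
Maximizing over -6, -7, 8, -4, Entrant chooses Y. Subgame-perfect outcome: (E3, Y) with payoffs (5, 8).

(E3, Y)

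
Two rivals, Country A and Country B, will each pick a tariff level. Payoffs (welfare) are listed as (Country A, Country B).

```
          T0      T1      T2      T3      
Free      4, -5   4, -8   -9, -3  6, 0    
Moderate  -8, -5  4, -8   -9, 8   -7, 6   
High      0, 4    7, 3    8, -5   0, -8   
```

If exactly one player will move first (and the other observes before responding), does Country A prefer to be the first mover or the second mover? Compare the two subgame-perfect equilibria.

second

If Country A leads: Country B's best replies are Free→T3, Moderate→T2, High→T0; Country A's induced payoffs 6, -9, 0; outcome (Free, T3), payoffs (6, 0).
If Country B leads: Country A's best replies are T0→Free, T1→High, T2→High, T3→Free; Country B's induced payoffs -5, 3, -5, 0; outcome (High, T1), payoffs (7, 3).
Country A gets 6 moving first and 7 moving second, so Country A prefers to move second.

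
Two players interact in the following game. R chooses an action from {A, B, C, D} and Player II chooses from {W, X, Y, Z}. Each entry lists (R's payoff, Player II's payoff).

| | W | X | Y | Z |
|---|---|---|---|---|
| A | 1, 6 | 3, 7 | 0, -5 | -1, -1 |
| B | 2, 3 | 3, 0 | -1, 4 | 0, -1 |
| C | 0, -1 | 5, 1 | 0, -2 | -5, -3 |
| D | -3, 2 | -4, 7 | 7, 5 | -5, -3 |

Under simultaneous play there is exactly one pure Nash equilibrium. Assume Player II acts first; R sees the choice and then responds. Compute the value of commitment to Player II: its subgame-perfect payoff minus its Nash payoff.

Backward induction with Player II moving first.
- W: R compares 1, 2, 0, -3 and picks B; Player II would get 3.
- X: R compares 3, 3, 5, -4 and picks C; Player II would get 1.
- Y: R compares 0, -1, 0, 7 and picks D; Player II would get 5.
- Z: R compares -1, 0, -5, -5 and picks B; Player II would get -1.
Player II's induced payoffs are 3, 1, 5, -1, so Player II commits to Y. Subgame-perfect outcome: (D, Y) with payoffs (7, 5).
Under simultaneous play:
R's best replies: W→B; X→C; Y→D; Z→B.
Player II's best replies: A→X; B→Y; C→X; D→X.
Only (C, X) has each player best-responding; Nash payoffs (5, 1).
Player II's commitment gain: 5 − 1 = 4.

4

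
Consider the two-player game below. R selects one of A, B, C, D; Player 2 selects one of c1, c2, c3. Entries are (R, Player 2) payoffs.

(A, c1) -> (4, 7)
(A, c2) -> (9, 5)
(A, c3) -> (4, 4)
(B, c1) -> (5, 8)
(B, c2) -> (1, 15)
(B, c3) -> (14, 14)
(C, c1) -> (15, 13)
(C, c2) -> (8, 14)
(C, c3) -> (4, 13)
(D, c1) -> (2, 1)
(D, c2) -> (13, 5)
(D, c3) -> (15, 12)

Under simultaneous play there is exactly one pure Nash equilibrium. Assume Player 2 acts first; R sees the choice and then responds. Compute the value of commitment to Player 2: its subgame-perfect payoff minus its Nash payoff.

1

Backward induction with Player 2 moving first.
- c1 → R plays C (best of 4, 5, 15, 2); Player 2 gets 13.
- c2 → R plays D (best of 9, 1, 8, 13); Player 2 gets 5.
- c3 → R plays D (best of 4, 14, 4, 15); Player 2 gets 12.
Player 2's induced payoffs are 13, 5, 12, so Player 2 commits to c1. Subgame-perfect outcome: (C, c1) with payoffs (15, 13).
Now find the simultaneous Nash equilibrium.
R's best replies: c1→C; c2→D; c3→D.
Player 2's best replies: A→c1; B→c2; C→c2; D→c3.
The unique mutual best reply is (D, c3), giving (15, 12).
Player 2's commitment gain: 13 − 12 = 1.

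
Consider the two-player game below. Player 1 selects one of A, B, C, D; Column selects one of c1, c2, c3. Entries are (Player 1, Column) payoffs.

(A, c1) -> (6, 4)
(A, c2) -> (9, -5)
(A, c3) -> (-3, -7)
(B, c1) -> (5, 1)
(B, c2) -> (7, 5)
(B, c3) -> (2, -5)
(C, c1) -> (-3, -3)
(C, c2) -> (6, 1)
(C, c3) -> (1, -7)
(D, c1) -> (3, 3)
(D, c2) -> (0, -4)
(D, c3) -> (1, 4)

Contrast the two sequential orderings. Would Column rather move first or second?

If Player 1 leads: Column's best replies are A→c1, B→c2, C→c2, D→c3; Player 1's induced payoffs 6, 7, 6, 1; outcome (B, c2), payoffs (7, 5).
If Column leads: Player 1's best replies are c1→A, c2→A, c3→B; Column's induced payoffs 4, -5, -5; outcome (A, c1), payoffs (6, 4).
Column gets 4 moving first and 5 moving second, so Column prefers to move second.

second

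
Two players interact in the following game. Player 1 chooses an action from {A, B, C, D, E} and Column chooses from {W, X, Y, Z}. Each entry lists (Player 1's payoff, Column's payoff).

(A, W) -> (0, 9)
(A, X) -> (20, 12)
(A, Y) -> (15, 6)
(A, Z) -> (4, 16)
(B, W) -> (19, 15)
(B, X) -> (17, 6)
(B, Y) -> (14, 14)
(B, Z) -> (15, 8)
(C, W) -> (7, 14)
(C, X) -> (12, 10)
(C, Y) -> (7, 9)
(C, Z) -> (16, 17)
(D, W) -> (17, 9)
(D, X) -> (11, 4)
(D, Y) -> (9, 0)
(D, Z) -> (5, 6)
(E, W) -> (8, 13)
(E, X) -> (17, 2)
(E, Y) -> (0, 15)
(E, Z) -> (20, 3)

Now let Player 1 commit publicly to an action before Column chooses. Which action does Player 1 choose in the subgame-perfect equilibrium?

Column best-responds to each possible Player 1 move:
- A: Column compares 9, 12, 6, 16 and picks Z; Player 1 would get 4.
- B: Column compares 15, 6, 14, 8 and picks W; Player 1 would get 19.
- C: Column compares 14, 10, 9, 17 and picks Z; Player 1 would get 16.
- D: Column compares 9, 4, 0, 6 and picks W; Player 1 would get 17.
- E: Column compares 13, 2, 15, 3 and picks Y; Player 1 would get 0.
Maximizing over 4, 19, 16, 17, 0, Player 1 chooses B. Subgame-perfect outcome: (B, W) with payoffs (19, 15).

B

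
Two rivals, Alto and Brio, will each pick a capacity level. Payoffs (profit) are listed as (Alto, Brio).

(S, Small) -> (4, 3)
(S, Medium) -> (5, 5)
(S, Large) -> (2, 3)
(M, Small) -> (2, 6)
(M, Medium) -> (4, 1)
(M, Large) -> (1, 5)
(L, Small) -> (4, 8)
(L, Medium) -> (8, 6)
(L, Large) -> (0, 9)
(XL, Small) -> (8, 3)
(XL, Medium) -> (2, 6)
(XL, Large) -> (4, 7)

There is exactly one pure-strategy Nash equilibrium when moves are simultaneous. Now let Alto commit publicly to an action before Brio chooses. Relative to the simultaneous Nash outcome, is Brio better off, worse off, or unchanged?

worse off

Work backward from Brio's decision.
- S: Brio compares 3, 5, 3 and picks Medium; Alto would get 5.
- M: Brio compares 6, 1, 5 and picks Small; Alto would get 2.
- L: Brio compares 8, 6, 9 and picks Large; Alto would get 0.
- XL: Brio compares 3, 6, 7 and picks Large; Alto would get 4.
Maximizing over 5, 2, 0, 4, Alto chooses S. Subgame-perfect outcome: (S, Medium) with payoffs (5, 5).
Under simultaneous play:
Alto's best replies: Small→XL; Medium→L; Large→XL.
Brio's best replies: S→Medium; M→Small; L→Large; XL→Large.
Only (XL, Large) has each player best-responding; Nash payoffs (4, 7).
Brio earns 5 sequentially versus 7 at the Nash outcome: worse off.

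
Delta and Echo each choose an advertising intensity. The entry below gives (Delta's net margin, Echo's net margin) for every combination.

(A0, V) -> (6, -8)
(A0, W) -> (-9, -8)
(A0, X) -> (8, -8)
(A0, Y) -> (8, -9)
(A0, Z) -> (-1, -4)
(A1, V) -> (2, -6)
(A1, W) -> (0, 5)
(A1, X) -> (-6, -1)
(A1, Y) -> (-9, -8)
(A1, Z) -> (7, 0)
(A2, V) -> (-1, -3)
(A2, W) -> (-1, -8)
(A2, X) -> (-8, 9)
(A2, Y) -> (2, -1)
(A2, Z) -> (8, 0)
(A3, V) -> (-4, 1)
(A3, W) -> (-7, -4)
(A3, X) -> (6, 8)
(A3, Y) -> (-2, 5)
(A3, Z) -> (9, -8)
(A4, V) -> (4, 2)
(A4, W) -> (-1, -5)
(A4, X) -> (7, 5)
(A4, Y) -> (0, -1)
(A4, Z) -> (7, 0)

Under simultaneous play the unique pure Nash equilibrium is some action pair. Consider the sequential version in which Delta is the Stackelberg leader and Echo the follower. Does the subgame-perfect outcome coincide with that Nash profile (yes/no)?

Work backward from Echo's decision.
- A0: BR = Z, leader payoff -1.
- A1: BR = W, leader payoff 0.
- A2: BR = X, leader payoff -8.
- A3: BR = X, leader payoff 6.
- A4: BR = X, leader payoff 7.
Among -1, 0, -8, 6, 7, the best is 7 at A4. Subgame-perfect outcome: (A4, X) with payoffs (7, 5).
Now find the simultaneous Nash equilibrium.
Delta's best replies: V→A0; W→A1; X→A0; Y→A0; Z→A3.
Echo's best replies: A0→Z; A1→W; A2→X; A3→X; A4→X.
Only (A1, W) has each player best-responding; Nash payoffs (0, 5).
Sequential outcome (A4, X) differs from the Nash profile (A1, W).

no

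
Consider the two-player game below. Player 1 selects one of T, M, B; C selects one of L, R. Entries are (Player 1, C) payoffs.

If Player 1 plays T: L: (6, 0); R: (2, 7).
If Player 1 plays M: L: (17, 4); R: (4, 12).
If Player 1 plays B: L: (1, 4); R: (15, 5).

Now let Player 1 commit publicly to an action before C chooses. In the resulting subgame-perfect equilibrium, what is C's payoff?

Work backward from C's decision.
- T: BR = R, leader payoff 2.
- M: BR = R, leader payoff 4.
- B: BR = R, leader payoff 15.
Among 2, 4, 15, the best is 15 at B. Subgame-perfect outcome: (B, R) with payoffs (15, 5).

5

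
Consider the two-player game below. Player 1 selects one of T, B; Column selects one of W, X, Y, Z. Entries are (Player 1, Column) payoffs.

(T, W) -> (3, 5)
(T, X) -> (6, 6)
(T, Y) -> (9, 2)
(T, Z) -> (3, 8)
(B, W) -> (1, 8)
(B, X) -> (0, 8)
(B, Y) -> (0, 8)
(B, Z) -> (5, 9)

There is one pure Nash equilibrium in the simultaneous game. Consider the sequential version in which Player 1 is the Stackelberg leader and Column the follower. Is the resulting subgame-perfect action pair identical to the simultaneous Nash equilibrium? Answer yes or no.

Column best-responds to each possible Player 1 move:
- T: Column compares 5, 6, 2, 8 and picks Z; Player 1 would get 3.
- B: Column compares 8, 8, 8, 9 and picks Z; Player 1 would get 5.
Player 1's induced payoffs are 3, 5, so Player 1 commits to B. Subgame-perfect outcome: (B, Z) with payoffs (5, 9).
For the simultaneous game, intersect best replies.
Player 1's best replies: W→T; X→T; Y→T; Z→B.
Column's best replies: T→Z; B→Z.
The unique mutual best reply is (B, Z), giving (5, 9).
Sequential outcome (B, Z) coincides with the Nash profile (B, Z).

yes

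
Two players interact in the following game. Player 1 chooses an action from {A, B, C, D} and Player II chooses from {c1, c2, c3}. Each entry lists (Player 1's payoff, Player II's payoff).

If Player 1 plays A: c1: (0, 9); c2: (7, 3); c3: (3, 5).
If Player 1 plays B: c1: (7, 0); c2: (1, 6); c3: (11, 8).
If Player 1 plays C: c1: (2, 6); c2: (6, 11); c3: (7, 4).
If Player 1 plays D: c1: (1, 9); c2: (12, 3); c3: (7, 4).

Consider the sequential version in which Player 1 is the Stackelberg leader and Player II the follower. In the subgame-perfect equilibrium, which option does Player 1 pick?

Work backward from Player II's decision.
- A → Player II plays c1 (best of 9, 3, 5); Player 1 gets 0.
- B → Player II plays c3 (best of 0, 6, 8); Player 1 gets 11.
- C → Player II plays c2 (best of 6, 11, 4); Player 1 gets 6.
- D → Player II plays c1 (best of 9, 3, 4); Player 1 gets 1.
Player 1's induced payoffs are 0, 11, 6, 1, so Player 1 commits to B. Subgame-perfect outcome: (B, c3) with payoffs (11, 8).

B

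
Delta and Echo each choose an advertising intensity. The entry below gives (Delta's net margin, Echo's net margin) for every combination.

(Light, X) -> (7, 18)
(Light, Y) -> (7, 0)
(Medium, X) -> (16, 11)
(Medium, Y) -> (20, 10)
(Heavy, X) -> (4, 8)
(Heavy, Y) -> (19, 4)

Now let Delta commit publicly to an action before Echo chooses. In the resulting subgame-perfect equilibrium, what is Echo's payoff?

Echo best-responds to each possible Delta move:
- Light → Echo plays X (best of 18, 0); Delta gets 7.
- Medium → Echo plays X (best of 11, 10); Delta gets 16.
- Heavy → Echo plays X (best of 8, 4); Delta gets 4.
Among 7, 16, 4, the best is 16 at Medium. Subgame-perfect outcome: (Medium, X) with payoffs (16, 11).

11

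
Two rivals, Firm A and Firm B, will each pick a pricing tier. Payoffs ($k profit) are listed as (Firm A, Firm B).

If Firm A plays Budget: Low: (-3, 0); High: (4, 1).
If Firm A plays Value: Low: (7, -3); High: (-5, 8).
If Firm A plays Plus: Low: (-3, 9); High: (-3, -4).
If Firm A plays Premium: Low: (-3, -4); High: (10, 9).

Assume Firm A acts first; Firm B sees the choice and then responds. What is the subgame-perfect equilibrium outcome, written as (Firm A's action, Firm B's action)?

Solve by backward induction (Firm A leads).
- Budget: BR = High, leader payoff 4.
- Value: BR = High, leader payoff -5.
- Plus: BR = Low, leader payoff -3.
- Premium: BR = High, leader payoff 10.
Maximizing over 4, -5, -3, 10, Firm A chooses Premium. Subgame-perfect outcome: (Premium, High) with payoffs (10, 9).

(Premium, High)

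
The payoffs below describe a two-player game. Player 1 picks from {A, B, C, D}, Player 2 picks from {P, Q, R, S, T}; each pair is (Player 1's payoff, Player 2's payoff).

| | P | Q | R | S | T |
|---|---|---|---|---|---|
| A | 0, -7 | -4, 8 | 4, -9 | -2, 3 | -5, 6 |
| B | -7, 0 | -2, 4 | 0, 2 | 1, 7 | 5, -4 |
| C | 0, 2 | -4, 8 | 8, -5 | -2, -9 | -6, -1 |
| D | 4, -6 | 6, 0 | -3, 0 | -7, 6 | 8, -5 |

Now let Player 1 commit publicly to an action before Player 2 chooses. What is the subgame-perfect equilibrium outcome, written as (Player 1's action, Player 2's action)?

(B, S)

Solve by backward induction (Player 1 leads).
- A: Player 2 compares -7, 8, -9, 3, 6 and picks Q; Player 1 would get -4.
- B: Player 2 compares 0, 4, 2, 7, -4 and picks S; Player 1 would get 1.
- C: Player 2 compares 2, 8, -5, -9, -1 and picks Q; Player 1 would get -4.
- D: Player 2 compares -6, 0, 0, 6, -5 and picks S; Player 1 would get -7.
Player 1's induced payoffs are -4, 1, -4, -7, so Player 1 commits to B. Subgame-perfect outcome: (B, S) with payoffs (1, 7).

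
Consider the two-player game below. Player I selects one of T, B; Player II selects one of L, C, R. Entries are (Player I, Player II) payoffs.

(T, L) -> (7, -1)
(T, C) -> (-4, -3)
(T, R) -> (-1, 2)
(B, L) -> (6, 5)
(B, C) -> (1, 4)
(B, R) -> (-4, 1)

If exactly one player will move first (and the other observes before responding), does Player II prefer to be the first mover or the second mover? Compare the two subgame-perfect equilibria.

second

If Player I leads: Player II's best replies are T→R, B→L; Player I's induced payoffs -1, 6; outcome (B, L), payoffs (6, 5).
If Player II leads: Player I's best replies are L→T, C→B, R→T; Player II's induced payoffs -1, 4, 2; outcome (B, C), payoffs (1, 4).
Player II gets 4 moving first and 5 moving second, so Player II prefers to move second.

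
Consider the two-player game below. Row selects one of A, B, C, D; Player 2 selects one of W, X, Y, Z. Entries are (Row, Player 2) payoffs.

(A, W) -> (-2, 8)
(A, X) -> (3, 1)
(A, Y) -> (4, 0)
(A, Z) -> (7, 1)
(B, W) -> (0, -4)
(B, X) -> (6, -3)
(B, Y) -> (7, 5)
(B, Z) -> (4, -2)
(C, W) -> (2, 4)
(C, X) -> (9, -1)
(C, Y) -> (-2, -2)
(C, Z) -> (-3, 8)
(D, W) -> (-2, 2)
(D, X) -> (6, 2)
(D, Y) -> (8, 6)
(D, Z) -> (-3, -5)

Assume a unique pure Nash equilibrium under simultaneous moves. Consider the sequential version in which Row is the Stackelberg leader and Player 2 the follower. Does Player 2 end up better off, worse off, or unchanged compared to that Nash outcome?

Solve by backward induction (Row leads).
- A: Player 2 compares 8, 1, 0, 1 and picks W; Row would get -2.
- B: Player 2 compares -4, -3, 5, -2 and picks Y; Row would get 7.
- C: Player 2 compares 4, -1, -2, 8 and picks Z; Row would get -3.
- D: Player 2 compares 2, 2, 6, -5 and picks Y; Row would get 8.
Among -2, 7, -3, 8, the best is 8 at D. Subgame-perfect outcome: (D, Y) with payoffs (8, 6).
Now find the simultaneous Nash equilibrium.
Row's best replies: W→C; X→C; Y→D; Z→A.
Player 2's best replies: A→W; B→Y; C→Z; D→Y.
The unique mutual best reply is (D, Y), giving (8, 6).
Player 2 earns 6 sequentially versus 6 at the Nash outcome: unchanged.

unchanged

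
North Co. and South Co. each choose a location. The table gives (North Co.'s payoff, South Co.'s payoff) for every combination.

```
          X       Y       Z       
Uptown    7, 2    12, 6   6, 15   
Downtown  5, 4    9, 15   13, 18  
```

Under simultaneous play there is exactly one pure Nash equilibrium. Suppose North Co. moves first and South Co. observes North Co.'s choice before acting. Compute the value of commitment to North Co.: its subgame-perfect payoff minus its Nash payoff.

Backward induction with North Co. moving first.
- Uptown: BR = Z, leader payoff 6.
- Downtown: BR = Z, leader payoff 13.
Maximizing over 6, 13, North Co. chooses Downtown. Subgame-perfect outcome: (Downtown, Z) with payoffs (13, 18).
For the simultaneous game, intersect best replies.
North Co.'s best replies: X→Uptown; Y→Uptown; Z→Downtown.
South Co.'s best replies: Uptown→Z; Downtown→Z.
The unique mutual best reply is (Downtown, Z), giving (13, 18).
North Co.'s commitment gain: 13 − 13 = 0.

0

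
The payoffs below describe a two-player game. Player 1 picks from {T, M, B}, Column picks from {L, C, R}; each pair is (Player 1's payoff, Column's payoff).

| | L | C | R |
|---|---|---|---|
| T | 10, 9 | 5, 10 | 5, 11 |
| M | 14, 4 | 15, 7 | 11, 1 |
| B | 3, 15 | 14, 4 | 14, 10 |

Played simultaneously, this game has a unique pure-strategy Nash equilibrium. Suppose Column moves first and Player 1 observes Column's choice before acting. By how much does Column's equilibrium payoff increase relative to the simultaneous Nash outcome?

3

Backward induction with Column moving first.
- L: Player 1 compares 10, 14, 3 and picks M; Column would get 4.
- C: Player 1 compares 5, 15, 14 and picks M; Column would get 7.
- R: Player 1 compares 5, 11, 14 and picks B; Column would get 10.
Among 4, 7, 10, the best is 10 at R. Subgame-perfect outcome: (B, R) with payoffs (14, 10).
Under simultaneous play:
Player 1's best replies: L→M; C→M; R→B.
Column's best replies: T→R; M→C; B→L.
Only (M, C) has each player best-responding; Nash payoffs (15, 7).
Column's commitment gain: 10 − 7 = 3.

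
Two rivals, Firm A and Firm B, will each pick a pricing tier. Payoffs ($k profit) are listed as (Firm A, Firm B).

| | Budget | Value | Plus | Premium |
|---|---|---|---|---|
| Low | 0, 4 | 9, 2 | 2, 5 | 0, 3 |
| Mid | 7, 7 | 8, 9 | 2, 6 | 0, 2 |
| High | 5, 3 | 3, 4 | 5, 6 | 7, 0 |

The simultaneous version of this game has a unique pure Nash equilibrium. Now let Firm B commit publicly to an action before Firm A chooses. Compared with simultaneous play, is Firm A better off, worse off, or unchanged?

better off

Backward induction with Firm B moving first.
- Budget → Firm A plays Mid (best of 0, 7, 5); Firm B gets 7.
- Value → Firm A plays Low (best of 9, 8, 3); Firm B gets 2.
- Plus → Firm A plays High (best of 2, 2, 5); Firm B gets 6.
- Premium → Firm A plays High (best of 0, 0, 7); Firm B gets 0.
Maximizing over 7, 2, 6, 0, Firm B chooses Budget. Subgame-perfect outcome: (Mid, Budget) with payoffs (7, 7).
Under simultaneous play:
Firm A's best replies: Budget→Mid; Value→Low; Plus→High; Premium→High.
Firm B's best replies: Low→Plus; Mid→Value; High→Plus.
Only (High, Plus) has each player best-responding; Nash payoffs (5, 6).
Firm A earns 7 sequentially versus 5 at the Nash outcome: better off.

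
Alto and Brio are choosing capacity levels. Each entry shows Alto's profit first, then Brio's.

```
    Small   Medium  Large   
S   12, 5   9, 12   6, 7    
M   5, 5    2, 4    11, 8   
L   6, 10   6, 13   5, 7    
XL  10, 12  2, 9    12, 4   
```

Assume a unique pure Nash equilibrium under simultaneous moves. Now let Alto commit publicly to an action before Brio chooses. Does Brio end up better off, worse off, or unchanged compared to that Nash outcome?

worse off

Work backward from Brio's decision.
- S → Brio plays Medium (best of 5, 12, 7); Alto gets 9.
- M → Brio plays Large (best of 5, 4, 8); Alto gets 11.
- L → Brio plays Medium (best of 10, 13, 7); Alto gets 6.
- XL → Brio plays Small (best of 12, 9, 4); Alto gets 10.
Alto's induced payoffs are 9, 11, 6, 10, so Alto commits to M. Subgame-perfect outcome: (M, Large) with payoffs (11, 8).
Now find the simultaneous Nash equilibrium.
Alto's best replies: Small→S; Medium→S; Large→XL.
Brio's best replies: S→Medium; M→Large; L→Medium; XL→Small.
The unique mutual best reply is (S, Medium), giving (9, 12).
Brio earns 8 sequentially versus 12 at the Nash outcome: worse off.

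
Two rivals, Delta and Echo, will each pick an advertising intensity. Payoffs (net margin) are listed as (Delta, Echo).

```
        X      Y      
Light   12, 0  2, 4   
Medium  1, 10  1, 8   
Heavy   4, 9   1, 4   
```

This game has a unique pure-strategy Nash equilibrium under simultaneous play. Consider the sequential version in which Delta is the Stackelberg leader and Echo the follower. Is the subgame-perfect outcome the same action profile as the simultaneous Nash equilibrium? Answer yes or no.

no

Solve by backward induction (Delta leads).
- Light: Echo compares 0, 4 and picks Y; Delta would get 2.
- Medium: Echo compares 10, 8 and picks X; Delta would get 1.
- Heavy: Echo compares 9, 4 and picks X; Delta would get 4.
Maximizing over 2, 1, 4, Delta chooses Heavy. Subgame-perfect outcome: (Heavy, X) with payoffs (4, 9).
Under simultaneous play:
Delta's best replies: X→Light; Y→Light.
Echo's best replies: Light→Y; Medium→X; Heavy→X.
The unique mutual best reply is (Light, Y), giving (2, 4).
Sequential outcome (Heavy, X) differs from the Nash profile (Light, Y).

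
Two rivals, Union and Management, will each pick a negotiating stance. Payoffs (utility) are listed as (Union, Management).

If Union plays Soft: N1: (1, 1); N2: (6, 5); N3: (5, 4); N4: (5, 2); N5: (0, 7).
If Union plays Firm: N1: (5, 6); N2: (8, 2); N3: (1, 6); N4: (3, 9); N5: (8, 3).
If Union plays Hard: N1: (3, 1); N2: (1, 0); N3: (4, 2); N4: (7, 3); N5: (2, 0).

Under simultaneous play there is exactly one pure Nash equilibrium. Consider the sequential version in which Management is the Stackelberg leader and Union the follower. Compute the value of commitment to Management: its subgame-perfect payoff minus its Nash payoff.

3

Union best-responds to each possible Management move:
- N1: Union compares 1, 5, 3 and picks Firm; Management would get 6.
- N2: Union compares 6, 8, 1 and picks Firm; Management would get 2.
- N3: Union compares 5, 1, 4 and picks Soft; Management would get 4.
- N4: Union compares 5, 3, 7 and picks Hard; Management would get 3.
- N5: Union compares 0, 8, 2 and picks Firm; Management would get 3.
Among 6, 2, 4, 3, 3, the best is 6 at N1. Subgame-perfect outcome: (Firm, N1) with payoffs (5, 6).
For the simultaneous game, intersect best replies.
Union's best replies: N1→Firm; N2→Firm; N3→Soft; N4→Hard; N5→Firm.
Management's best replies: Soft→N5; Firm→N4; Hard→N4.
Only (Hard, N4) has each player best-responding; Nash payoffs (7, 3).
Management's commitment gain: 6 − 3 = 3.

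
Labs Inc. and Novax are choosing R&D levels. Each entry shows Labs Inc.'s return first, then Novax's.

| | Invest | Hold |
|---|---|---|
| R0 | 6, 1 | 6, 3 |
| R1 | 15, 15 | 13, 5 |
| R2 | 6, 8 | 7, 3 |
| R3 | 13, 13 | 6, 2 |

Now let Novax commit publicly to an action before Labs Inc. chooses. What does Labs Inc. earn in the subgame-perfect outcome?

Work backward from Labs Inc.'s decision.
- Invest → Labs Inc. plays R1 (best of 6, 15, 6, 13); Novax gets 15.
- Hold → Labs Inc. plays R1 (best of 6, 13, 7, 6); Novax gets 5.
Maximizing over 15, 5, Novax chooses Invest. Subgame-perfect outcome: (R1, Invest) with payoffs (15, 15).

15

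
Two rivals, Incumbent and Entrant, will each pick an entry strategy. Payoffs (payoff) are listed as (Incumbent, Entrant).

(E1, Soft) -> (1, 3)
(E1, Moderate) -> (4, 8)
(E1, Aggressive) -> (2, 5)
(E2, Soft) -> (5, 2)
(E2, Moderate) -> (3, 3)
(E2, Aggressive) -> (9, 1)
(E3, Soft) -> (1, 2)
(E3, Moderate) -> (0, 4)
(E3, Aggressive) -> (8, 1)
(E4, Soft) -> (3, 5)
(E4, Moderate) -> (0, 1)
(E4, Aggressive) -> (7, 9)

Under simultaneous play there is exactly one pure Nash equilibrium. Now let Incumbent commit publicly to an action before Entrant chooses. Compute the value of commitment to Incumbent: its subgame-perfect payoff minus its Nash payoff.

3

Solve by backward induction (Incumbent leads).
- E1 → Entrant plays Moderate (best of 3, 8, 5); Incumbent gets 4.
- E2 → Entrant plays Moderate (best of 2, 3, 1); Incumbent gets 3.
- E3 → Entrant plays Moderate (best of 2, 4, 1); Incumbent gets 0.
- E4 → Entrant plays Aggressive (best of 5, 1, 9); Incumbent gets 7.
Maximizing over 4, 3, 0, 7, Incumbent chooses E4. Subgame-perfect outcome: (E4, Aggressive) with payoffs (7, 9).
For the simultaneous game, intersect best replies.
Incumbent's best replies: Soft→E2; Moderate→E1; Aggressive→E2.
Entrant's best replies: E1→Moderate; E2→Moderate; E3→Moderate; E4→Aggressive.
Only (E1, Moderate) has each player best-responding; Nash payoffs (4, 8).
Incumbent's commitment gain: 7 − 4 = 3.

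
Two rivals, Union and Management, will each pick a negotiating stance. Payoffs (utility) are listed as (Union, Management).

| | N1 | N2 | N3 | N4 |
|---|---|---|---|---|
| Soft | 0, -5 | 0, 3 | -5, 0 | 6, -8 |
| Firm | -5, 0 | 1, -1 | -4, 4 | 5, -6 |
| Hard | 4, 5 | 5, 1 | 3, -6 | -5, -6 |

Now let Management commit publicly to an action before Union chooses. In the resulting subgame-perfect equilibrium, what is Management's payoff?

5

Union best-responds to each possible Management move:
- N1: BR = Hard, leader payoff 5.
- N2: BR = Hard, leader payoff 1.
- N3: BR = Hard, leader payoff -6.
- N4: BR = Soft, leader payoff -8.
Maximizing over 5, 1, -6, -8, Management chooses N1. Subgame-perfect outcome: (Hard, N1) with payoffs (4, 5).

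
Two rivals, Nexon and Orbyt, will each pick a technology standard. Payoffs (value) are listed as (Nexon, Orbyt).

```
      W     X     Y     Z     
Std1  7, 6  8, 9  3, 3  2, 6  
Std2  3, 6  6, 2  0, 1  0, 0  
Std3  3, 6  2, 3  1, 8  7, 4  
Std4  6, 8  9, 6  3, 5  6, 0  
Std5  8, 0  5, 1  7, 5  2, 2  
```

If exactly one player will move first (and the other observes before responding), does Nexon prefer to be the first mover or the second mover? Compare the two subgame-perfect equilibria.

second

If Nexon leads: Orbyt's best replies are Std1→X, Std2→W, Std3→Y, Std4→W, Std5→Y; Nexon's induced payoffs 8, 3, 1, 6, 7; outcome (Std1, X), payoffs (8, 9).
If Orbyt leads: Nexon's best replies are W→Std5, X→Std4, Y→Std5, Z→Std3; Orbyt's induced payoffs 0, 6, 5, 4; outcome (Std4, X), payoffs (9, 6).
Nexon gets 8 moving first and 9 moving second, so Nexon prefers to move second.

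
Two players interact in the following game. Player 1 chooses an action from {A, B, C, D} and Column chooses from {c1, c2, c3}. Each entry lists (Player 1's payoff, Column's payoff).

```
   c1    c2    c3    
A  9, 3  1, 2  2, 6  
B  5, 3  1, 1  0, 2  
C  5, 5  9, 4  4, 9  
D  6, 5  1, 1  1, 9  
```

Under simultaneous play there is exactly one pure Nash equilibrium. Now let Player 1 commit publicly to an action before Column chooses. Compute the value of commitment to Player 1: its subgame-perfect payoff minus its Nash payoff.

Work backward from Column's decision.
- A: Column compares 3, 2, 6 and picks c3; Player 1 would get 2.
- B: Column compares 3, 1, 2 and picks c1; Player 1 would get 5.
- C: Column compares 5, 4, 9 and picks c3; Player 1 would get 4.
- D: Column compares 5, 1, 9 and picks c3; Player 1 would get 1.
Among 2, 5, 4, 1, the best is 5 at B. Subgame-perfect outcome: (B, c1) with payoffs (5, 3).
Now find the simultaneous Nash equilibrium.
Player 1's best replies: c1→A; c2→C; c3→C.
Column's best replies: A→c3; B→c1; C→c3; D→c3.
The unique mutual best reply is (C, c3), giving (4, 9).
Player 1's commitment gain: 5 − 4 = 1.

1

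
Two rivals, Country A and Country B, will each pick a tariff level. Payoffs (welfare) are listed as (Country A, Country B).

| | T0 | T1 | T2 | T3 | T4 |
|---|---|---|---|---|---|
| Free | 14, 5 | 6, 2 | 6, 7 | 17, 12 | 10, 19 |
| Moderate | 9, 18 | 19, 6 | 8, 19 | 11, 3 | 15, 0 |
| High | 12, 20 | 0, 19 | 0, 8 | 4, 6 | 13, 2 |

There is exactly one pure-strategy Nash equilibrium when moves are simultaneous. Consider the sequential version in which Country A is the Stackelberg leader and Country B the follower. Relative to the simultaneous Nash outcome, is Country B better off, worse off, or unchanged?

better off

Country B best-responds to each possible Country A move:
- Free: Country B compares 5, 2, 7, 12, 19 and picks T4; Country A would get 10.
- Moderate: Country B compares 18, 6, 19, 3, 0 and picks T2; Country A would get 8.
- High: Country B compares 20, 19, 8, 6, 2 and picks T0; Country A would get 12.
Among 10, 8, 12, the best is 12 at High. Subgame-perfect outcome: (High, T0) with payoffs (12, 20).
For the simultaneous game, intersect best replies.
Country A's best replies: T0→Free; T1→Moderate; T2→Moderate; T3→Free; T4→Moderate.
Country B's best replies: Free→T4; Moderate→T2; High→T0.
The unique mutual best reply is (Moderate, T2), giving (8, 19).
Country B earns 20 sequentially versus 19 at the Nash outcome: better off.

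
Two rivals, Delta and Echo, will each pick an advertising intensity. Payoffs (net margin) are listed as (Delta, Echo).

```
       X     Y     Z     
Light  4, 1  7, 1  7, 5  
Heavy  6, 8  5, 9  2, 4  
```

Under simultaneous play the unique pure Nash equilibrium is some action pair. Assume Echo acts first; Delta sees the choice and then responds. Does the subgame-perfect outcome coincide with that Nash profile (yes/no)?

no

Delta best-responds to each possible Echo move:
- X → Delta plays Heavy (best of 4, 6); Echo gets 8.
- Y → Delta plays Light (best of 7, 5); Echo gets 1.
- Z → Delta plays Light (best of 7, 2); Echo gets 5.
Maximizing over 8, 1, 5, Echo chooses X. Subgame-perfect outcome: (Heavy, X) with payoffs (6, 8).
For the simultaneous game, intersect best replies.
Delta's best replies: X→Heavy; Y→Light; Z→Light.
Echo's best replies: Light→Z; Heavy→Y.
The unique mutual best reply is (Light, Z), giving (7, 5).
Sequential outcome (Heavy, X) differs from the Nash profile (Light, Z).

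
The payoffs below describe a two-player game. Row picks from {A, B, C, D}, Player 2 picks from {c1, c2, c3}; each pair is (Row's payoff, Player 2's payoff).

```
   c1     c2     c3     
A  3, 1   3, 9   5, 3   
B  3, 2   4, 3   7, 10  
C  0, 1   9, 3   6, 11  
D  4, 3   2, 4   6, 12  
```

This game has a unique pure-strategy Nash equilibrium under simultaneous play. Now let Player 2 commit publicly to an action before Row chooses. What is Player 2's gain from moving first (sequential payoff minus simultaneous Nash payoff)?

Work backward from Row's decision.
- c1: Row compares 3, 3, 0, 4 and picks D; Player 2 would get 3.
- c2: Row compares 3, 4, 9, 2 and picks C; Player 2 would get 3.
- c3: Row compares 5, 7, 6, 6 and picks B; Player 2 would get 10.
Among 3, 3, 10, the best is 10 at c3. Subgame-perfect outcome: (B, c3) with payoffs (7, 10).
For the simultaneous game, intersect best replies.
Row's best replies: c1→D; c2→C; c3→B.
Player 2's best replies: A→c2; B→c3; C→c3; D→c3.
Only (B, c3) has each player best-responding; Nash payoffs (7, 10).
Player 2's commitment gain: 10 − 10 = 0.

0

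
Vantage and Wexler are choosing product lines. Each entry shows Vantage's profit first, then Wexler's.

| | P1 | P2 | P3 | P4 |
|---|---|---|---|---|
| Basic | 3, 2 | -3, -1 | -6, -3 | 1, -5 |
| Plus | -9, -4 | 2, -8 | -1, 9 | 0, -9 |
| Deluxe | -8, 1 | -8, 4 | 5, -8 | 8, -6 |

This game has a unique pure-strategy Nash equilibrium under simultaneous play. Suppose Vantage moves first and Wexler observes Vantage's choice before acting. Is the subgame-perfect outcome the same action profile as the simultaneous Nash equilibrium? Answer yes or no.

yes

Backward induction with Vantage moving first.
- Basic: BR = P1, leader payoff 3.
- Plus: BR = P3, leader payoff -1.
- Deluxe: BR = P2, leader payoff -8.
Maximizing over 3, -1, -8, Vantage chooses Basic. Subgame-perfect outcome: (Basic, P1) with payoffs (3, 2).
Now find the simultaneous Nash equilibrium.
Vantage's best replies: P1→Basic; P2→Plus; P3→Deluxe; P4→Deluxe.
Wexler's best replies: Basic→P1; Plus→P3; Deluxe→P2.
The unique mutual best reply is (Basic, P1), giving (3, 2).
Sequential outcome (Basic, P1) coincides with the Nash profile (Basic, P1).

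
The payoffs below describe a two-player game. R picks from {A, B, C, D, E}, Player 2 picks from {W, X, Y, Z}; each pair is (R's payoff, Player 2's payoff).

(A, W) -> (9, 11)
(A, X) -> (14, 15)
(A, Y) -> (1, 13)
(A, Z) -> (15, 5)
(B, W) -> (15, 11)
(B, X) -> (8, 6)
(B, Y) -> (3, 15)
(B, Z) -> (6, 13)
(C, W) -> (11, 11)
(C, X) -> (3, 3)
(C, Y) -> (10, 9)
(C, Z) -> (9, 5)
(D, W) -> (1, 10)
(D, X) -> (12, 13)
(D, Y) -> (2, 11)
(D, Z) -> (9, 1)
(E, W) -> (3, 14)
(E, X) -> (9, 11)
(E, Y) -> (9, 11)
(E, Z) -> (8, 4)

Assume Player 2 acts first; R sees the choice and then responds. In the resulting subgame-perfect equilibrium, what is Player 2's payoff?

15

R best-responds to each possible Player 2 move:
- W: BR = B, leader payoff 11.
- X: BR = A, leader payoff 15.
- Y: BR = C, leader payoff 9.
- Z: BR = A, leader payoff 5.
Player 2's induced payoffs are 11, 15, 9, 5, so Player 2 commits to X. Subgame-perfect outcome: (A, X) with payoffs (14, 15).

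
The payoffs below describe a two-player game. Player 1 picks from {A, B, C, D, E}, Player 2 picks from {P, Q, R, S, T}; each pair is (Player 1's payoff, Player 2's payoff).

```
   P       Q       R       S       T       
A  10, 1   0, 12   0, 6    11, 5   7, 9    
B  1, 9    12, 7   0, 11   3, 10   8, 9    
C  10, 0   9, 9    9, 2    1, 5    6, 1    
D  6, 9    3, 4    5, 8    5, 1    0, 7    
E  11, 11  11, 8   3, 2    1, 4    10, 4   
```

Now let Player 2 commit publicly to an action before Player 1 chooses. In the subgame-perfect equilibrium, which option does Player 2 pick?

Player 1 best-responds to each possible Player 2 move:
- P → Player 1 plays E (best of 10, 1, 10, 6, 11); Player 2 gets 11.
- Q → Player 1 plays B (best of 0, 12, 9, 3, 11); Player 2 gets 7.
- R → Player 1 plays C (best of 0, 0, 9, 5, 3); Player 2 gets 2.
- S → Player 1 plays A (best of 11, 3, 1, 5, 1); Player 2 gets 5.
- T → Player 1 plays E (best of 7, 8, 6, 0, 10); Player 2 gets 4.
Among 11, 7, 2, 5, 4, the best is 11 at P. Subgame-perfect outcome: (E, P) with payoffs (11, 11).

P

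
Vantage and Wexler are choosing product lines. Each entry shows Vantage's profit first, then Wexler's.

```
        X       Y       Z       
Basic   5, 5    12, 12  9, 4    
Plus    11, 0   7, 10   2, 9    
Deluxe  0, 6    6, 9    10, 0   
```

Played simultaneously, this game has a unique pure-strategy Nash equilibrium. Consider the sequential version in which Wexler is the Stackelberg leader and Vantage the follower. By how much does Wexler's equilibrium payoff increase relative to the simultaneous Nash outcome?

0

Solve by backward induction (Wexler leads).
- X → Vantage plays Plus (best of 5, 11, 0); Wexler gets 0.
- Y → Vantage plays Basic (best of 12, 7, 6); Wexler gets 12.
- Z → Vantage plays Deluxe (best of 9, 2, 10); Wexler gets 0.
Maximizing over 0, 12, 0, Wexler chooses Y. Subgame-perfect outcome: (Basic, Y) with payoffs (12, 12).
For the simultaneous game, intersect best replies.
Vantage's best replies: X→Plus; Y→Basic; Z→Deluxe.
Wexler's best replies: Basic→Y; Plus→Y; Deluxe→Y.
Only (Basic, Y) has each player best-responding; Nash payoffs (12, 12).
Wexler's commitment gain: 12 − 12 = 0.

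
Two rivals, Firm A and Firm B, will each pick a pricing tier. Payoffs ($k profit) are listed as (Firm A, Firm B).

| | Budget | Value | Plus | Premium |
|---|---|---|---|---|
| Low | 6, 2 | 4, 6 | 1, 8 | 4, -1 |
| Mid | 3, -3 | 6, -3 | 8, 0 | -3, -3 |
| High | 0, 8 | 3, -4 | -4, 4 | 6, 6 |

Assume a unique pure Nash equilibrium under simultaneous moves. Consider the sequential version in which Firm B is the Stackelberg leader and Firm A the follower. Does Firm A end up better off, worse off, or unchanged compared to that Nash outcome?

worse off

Firm A best-responds to each possible Firm B move:
- Budget: Firm A compares 6, 3, 0 and picks Low; Firm B would get 2.
- Value: Firm A compares 4, 6, 3 and picks Mid; Firm B would get -3.
- Plus: Firm A compares 1, 8, -4 and picks Mid; Firm B would get 0.
- Premium: Firm A compares 4, -3, 6 and picks High; Firm B would get 6.
Maximizing over 2, -3, 0, 6, Firm B chooses Premium. Subgame-perfect outcome: (High, Premium) with payoffs (6, 6).
Now find the simultaneous Nash equilibrium.
Firm A's best replies: Budget→Low; Value→Mid; Plus→Mid; Premium→High.
Firm B's best replies: Low→Plus; Mid→Plus; High→Budget.
Only (Mid, Plus) has each player best-responding; Nash payoffs (8, 0).
Firm A earns 6 sequentially versus 8 at the Nash outcome: worse off.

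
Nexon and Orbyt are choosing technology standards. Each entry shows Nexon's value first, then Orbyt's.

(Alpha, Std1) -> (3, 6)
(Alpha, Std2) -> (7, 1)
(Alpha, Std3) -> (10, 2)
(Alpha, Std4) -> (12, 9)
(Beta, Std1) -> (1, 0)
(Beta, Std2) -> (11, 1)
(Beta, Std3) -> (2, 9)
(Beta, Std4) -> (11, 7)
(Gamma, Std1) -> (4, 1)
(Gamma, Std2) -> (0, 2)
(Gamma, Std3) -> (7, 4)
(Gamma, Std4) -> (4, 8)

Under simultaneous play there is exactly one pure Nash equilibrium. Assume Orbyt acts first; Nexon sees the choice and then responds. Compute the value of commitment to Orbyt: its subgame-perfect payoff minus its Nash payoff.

0

Solve by backward induction (Orbyt leads).
- Std1: BR = Gamma, leader payoff 1.
- Std2: BR = Beta, leader payoff 1.
- Std3: BR = Alpha, leader payoff 2.
- Std4: BR = Alpha, leader payoff 9.
Orbyt's induced payoffs are 1, 1, 2, 9, so Orbyt commits to Std4. Subgame-perfect outcome: (Alpha, Std4) with payoffs (12, 9).
For the simultaneous game, intersect best replies.
Nexon's best replies: Std1→Gamma; Std2→Beta; Std3→Alpha; Std4→Alpha.
Orbyt's best replies: Alpha→Std4; Beta→Std3; Gamma→Std4.
The unique mutual best reply is (Alpha, Std4), giving (12, 9).
Orbyt's commitment gain: 9 − 9 = 0.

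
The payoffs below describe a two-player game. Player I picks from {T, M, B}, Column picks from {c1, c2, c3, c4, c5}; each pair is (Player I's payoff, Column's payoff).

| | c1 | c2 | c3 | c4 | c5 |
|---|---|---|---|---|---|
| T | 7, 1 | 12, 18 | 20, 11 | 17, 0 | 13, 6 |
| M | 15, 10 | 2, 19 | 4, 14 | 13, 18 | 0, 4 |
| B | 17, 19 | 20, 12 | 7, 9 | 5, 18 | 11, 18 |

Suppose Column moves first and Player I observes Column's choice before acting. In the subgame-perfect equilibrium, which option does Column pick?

c1

Player I best-responds to each possible Column move:
- c1: Player I compares 7, 15, 17 and picks B; Column would get 19.
- c2: Player I compares 12, 2, 20 and picks B; Column would get 12.
- c3: Player I compares 20, 4, 7 and picks T; Column would get 11.
- c4: Player I compares 17, 13, 5 and picks T; Column would get 0.
- c5: Player I compares 13, 0, 11 and picks T; Column would get 6.
Among 19, 12, 11, 0, 6, the best is 19 at c1. Subgame-perfect outcome: (B, c1) with payoffs (17, 19).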